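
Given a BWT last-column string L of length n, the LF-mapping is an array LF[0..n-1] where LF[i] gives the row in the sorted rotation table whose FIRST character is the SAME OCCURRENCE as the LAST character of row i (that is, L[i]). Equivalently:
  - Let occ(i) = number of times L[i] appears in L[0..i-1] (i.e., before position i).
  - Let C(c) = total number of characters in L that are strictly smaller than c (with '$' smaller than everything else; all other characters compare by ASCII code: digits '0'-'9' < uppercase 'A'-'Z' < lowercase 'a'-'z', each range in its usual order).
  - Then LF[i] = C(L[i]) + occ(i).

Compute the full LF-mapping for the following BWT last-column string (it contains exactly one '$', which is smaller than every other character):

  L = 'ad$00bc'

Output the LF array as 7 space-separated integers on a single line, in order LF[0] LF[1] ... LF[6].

Answer: 3 6 0 1 2 4 5

Derivation:
Char counts: '$':1, '0':2, 'a':1, 'b':1, 'c':1, 'd':1
C (first-col start): C('$')=0, C('0')=1, C('a')=3, C('b')=4, C('c')=5, C('d')=6
L[0]='a': occ=0, LF[0]=C('a')+0=3+0=3
L[1]='d': occ=0, LF[1]=C('d')+0=6+0=6
L[2]='$': occ=0, LF[2]=C('$')+0=0+0=0
L[3]='0': occ=0, LF[3]=C('0')+0=1+0=1
L[4]='0': occ=1, LF[4]=C('0')+1=1+1=2
L[5]='b': occ=0, LF[5]=C('b')+0=4+0=4
L[6]='c': occ=0, LF[6]=C('c')+0=5+0=5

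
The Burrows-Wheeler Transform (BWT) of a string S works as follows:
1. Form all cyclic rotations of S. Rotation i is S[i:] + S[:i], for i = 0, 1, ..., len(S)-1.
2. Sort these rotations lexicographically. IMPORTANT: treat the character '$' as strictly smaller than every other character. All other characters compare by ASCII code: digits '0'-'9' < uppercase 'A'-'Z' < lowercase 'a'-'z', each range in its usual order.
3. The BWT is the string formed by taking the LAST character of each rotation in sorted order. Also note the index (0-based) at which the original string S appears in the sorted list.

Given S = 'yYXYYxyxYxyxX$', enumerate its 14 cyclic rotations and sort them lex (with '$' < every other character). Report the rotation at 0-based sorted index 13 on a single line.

All 14 rotations (rotation i = S[i:]+S[:i]):
  rot[0] = yYXYYxyxYxyxX$
  rot[1] = YXYYxyxYxyxX$y
  rot[2] = XYYxyxYxyxX$yY
  rot[3] = YYxyxYxyxX$yYX
  rot[4] = YxyxYxyxX$yYXY
  rot[5] = xyxYxyxX$yYXYY
  rot[6] = yxYxyxX$yYXYYx
  rot[7] = xYxyxX$yYXYYxy
  rot[8] = YxyxX$yYXYYxyx
  rot[9] = xyxX$yYXYYxyxY
  rot[10] = yxX$yYXYYxyxYx
  rot[11] = xX$yYXYYxyxYxy
  rot[12] = X$yYXYYxyxYxyx
  rot[13] = $yYXYYxyxYxyxX
Sorted (with $ < everything):
  sorted[0] = $yYXYYxyxYxyxX
  sorted[1] = X$yYXYYxyxYxyx
  sorted[2] = XYYxyxYxyxX$yY
  sorted[3] = YXYYxyxYxyxX$y
  sorted[4] = YYxyxYxyxX$yYX
  sorted[5] = YxyxX$yYXYYxyx
  sorted[6] = YxyxYxyxX$yYXY
  sorted[7] = xX$yYXYYxyxYxy
  sorted[8] = xYxyxX$yYXYYxy
  sorted[9] = xyxX$yYXYYxyxY
  sorted[10] = xyxYxyxX$yYXYY
  sorted[11] = yYXYYxyxYxyxX$
  sorted[12] = yxX$yYXYYxyxYx
  sorted[13] = yxYxyxX$yYXYYx
sorted[13] = yxYxyxX$yYXYYx

Answer: yxYxyxX$yYXYYx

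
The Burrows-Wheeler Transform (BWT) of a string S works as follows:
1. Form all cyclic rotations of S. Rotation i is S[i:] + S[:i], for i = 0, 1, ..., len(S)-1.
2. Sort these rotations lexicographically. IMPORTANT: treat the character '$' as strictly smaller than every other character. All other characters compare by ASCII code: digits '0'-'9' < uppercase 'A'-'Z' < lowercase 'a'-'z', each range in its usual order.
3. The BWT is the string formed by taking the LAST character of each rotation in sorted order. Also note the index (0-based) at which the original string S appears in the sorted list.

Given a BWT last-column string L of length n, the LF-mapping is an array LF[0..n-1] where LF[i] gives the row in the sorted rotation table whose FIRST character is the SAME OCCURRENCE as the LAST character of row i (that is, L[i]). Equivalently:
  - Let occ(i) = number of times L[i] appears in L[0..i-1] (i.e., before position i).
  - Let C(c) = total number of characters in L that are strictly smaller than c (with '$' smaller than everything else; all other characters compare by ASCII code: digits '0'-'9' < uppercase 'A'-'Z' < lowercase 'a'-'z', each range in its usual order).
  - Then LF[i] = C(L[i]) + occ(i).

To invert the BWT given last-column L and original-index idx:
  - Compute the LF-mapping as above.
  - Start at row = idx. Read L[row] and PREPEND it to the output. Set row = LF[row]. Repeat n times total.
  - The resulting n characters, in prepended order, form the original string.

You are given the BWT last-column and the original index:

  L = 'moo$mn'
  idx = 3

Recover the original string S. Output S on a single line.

LF mapping: 1 4 5 0 2 3
Walk LF starting at row 3, prepending L[row]:
  step 1: row=3, L[3]='$', prepend. Next row=LF[3]=0
  step 2: row=0, L[0]='m', prepend. Next row=LF[0]=1
  step 3: row=1, L[1]='o', prepend. Next row=LF[1]=4
  step 4: row=4, L[4]='m', prepend. Next row=LF[4]=2
  step 5: row=2, L[2]='o', prepend. Next row=LF[2]=5
  step 6: row=5, L[5]='n', prepend. Next row=LF[5]=3
Reversed output: nomom$

Answer: nomom$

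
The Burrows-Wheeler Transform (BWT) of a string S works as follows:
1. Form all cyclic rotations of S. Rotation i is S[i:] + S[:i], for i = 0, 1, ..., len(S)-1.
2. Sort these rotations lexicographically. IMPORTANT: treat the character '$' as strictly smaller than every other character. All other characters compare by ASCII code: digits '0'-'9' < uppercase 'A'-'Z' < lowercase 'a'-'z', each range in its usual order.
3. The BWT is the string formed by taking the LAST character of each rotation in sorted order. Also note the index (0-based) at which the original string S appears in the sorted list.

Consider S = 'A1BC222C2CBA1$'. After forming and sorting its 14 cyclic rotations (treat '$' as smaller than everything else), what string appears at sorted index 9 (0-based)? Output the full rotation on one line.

All 14 rotations (rotation i = S[i:]+S[:i]):
  rot[0] = A1BC222C2CBA1$
  rot[1] = 1BC222C2CBA1$A
  rot[2] = BC222C2CBA1$A1
  rot[3] = C222C2CBA1$A1B
  rot[4] = 222C2CBA1$A1BC
  rot[5] = 22C2CBA1$A1BC2
  rot[6] = 2C2CBA1$A1BC22
  rot[7] = C2CBA1$A1BC222
  rot[8] = 2CBA1$A1BC222C
  rot[9] = CBA1$A1BC222C2
  rot[10] = BA1$A1BC222C2C
  rot[11] = A1$A1BC222C2CB
  rot[12] = 1$A1BC222C2CBA
  rot[13] = $A1BC222C2CBA1
Sorted (with $ < everything):
  sorted[0] = $A1BC222C2CBA1
  sorted[1] = 1$A1BC222C2CBA
  sorted[2] = 1BC222C2CBA1$A
  sorted[3] = 222C2CBA1$A1BC
  sorted[4] = 22C2CBA1$A1BC2
  sorted[5] = 2C2CBA1$A1BC22
  sorted[6] = 2CBA1$A1BC222C
  sorted[7] = A1$A1BC222C2CB
  sorted[8] = A1BC222C2CBA1$
  sorted[9] = BA1$A1BC222C2C
  sorted[10] = BC222C2CBA1$A1
  sorted[11] = C222C2CBA1$A1B
  sorted[12] = C2CBA1$A1BC222
  sorted[13] = CBA1$A1BC222C2
sorted[9] = BA1$A1BC222C2C

Answer: BA1$A1BC222C2C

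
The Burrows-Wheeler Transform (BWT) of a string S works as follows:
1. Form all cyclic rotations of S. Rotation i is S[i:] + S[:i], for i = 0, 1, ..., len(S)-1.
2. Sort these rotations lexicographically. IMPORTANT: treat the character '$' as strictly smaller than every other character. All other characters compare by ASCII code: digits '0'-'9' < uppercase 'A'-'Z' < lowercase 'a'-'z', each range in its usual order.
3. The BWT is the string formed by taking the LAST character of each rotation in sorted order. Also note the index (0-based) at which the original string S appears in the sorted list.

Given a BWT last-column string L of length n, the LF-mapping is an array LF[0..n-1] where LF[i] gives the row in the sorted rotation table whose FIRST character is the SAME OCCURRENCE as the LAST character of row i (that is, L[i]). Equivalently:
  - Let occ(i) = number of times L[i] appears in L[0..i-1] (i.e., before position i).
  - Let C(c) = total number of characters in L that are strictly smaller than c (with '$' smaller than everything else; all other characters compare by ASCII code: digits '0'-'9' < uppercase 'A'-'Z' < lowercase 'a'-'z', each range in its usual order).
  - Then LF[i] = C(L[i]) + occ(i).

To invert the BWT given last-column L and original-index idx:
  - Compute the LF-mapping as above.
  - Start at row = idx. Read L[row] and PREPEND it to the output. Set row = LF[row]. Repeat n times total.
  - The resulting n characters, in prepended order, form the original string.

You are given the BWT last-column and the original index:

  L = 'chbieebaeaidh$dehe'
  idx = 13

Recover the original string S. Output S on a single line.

LF mapping: 5 13 3 16 8 9 4 1 10 2 17 6 14 0 7 11 15 12
Walk LF starting at row 13, prepending L[row]:
  step 1: row=13, L[13]='$', prepend. Next row=LF[13]=0
  step 2: row=0, L[0]='c', prepend. Next row=LF[0]=5
  step 3: row=5, L[5]='e', prepend. Next row=LF[5]=9
  step 4: row=9, L[9]='a', prepend. Next row=LF[9]=2
  step 5: row=2, L[2]='b', prepend. Next row=LF[2]=3
  step 6: row=3, L[3]='i', prepend. Next row=LF[3]=16
  step 7: row=16, L[16]='h', prepend. Next row=LF[16]=15
  step 8: row=15, L[15]='e', prepend. Next row=LF[15]=11
  step 9: row=11, L[11]='d', prepend. Next row=LF[11]=6
  step 10: row=6, L[6]='b', prepend. Next row=LF[6]=4
  step 11: row=4, L[4]='e', prepend. Next row=LF[4]=8
  step 12: row=8, L[8]='e', prepend. Next row=LF[8]=10
  step 13: row=10, L[10]='i', prepend. Next row=LF[10]=17
  step 14: row=17, L[17]='e', prepend. Next row=LF[17]=12
  step 15: row=12, L[12]='h', prepend. Next row=LF[12]=14
  step 16: row=14, L[14]='d', prepend. Next row=LF[14]=7
  step 17: row=7, L[7]='a', prepend. Next row=LF[7]=1
  step 18: row=1, L[1]='h', prepend. Next row=LF[1]=13
Reversed output: hadheieebdehibaec$

Answer: hadheieebdehibaec$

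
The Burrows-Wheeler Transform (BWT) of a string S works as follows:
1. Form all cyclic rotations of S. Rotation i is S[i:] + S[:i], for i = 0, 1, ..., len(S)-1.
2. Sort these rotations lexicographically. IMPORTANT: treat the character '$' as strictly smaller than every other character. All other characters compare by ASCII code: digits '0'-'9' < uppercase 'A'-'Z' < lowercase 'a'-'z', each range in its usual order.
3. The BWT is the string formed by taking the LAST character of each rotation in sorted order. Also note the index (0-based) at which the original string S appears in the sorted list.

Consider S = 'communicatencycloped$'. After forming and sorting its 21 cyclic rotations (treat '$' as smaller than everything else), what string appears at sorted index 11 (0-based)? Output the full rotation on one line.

Answer: mmunicatencycloped$co

Derivation:
All 21 rotations (rotation i = S[i:]+S[:i]):
  rot[0] = communicatencycloped$
  rot[1] = ommunicatencycloped$c
  rot[2] = mmunicatencycloped$co
  rot[3] = municatencycloped$com
  rot[4] = unicatencycloped$comm
  rot[5] = nicatencycloped$commu
  rot[6] = icatencycloped$commun
  rot[7] = catencycloped$communi
  rot[8] = atencycloped$communic
  rot[9] = tencycloped$communica
  rot[10] = encycloped$communicat
  rot[11] = ncycloped$communicate
  rot[12] = cycloped$communicaten
  rot[13] = ycloped$communicatenc
  rot[14] = cloped$communicatency
  rot[15] = loped$communicatencyc
  rot[16] = oped$communicatencycl
  rot[17] = ped$communicatencyclo
  rot[18] = ed$communicatencyclop
  rot[19] = d$communicatencyclope
  rot[20] = $communicatencycloped
Sorted (with $ < everything):
  sorted[0] = $communicatencycloped
  sorted[1] = atencycloped$communic
  sorted[2] = catencycloped$communi
  sorted[3] = cloped$communicatency
  sorted[4] = communicatencycloped$
  sorted[5] = cycloped$communicaten
  sorted[6] = d$communicatencyclope
  sorted[7] = ed$communicatencyclop
  sorted[8] = encycloped$communicat
  sorted[9] = icatencycloped$commun
  sorted[10] = loped$communicatencyc
  sorted[11] = mmunicatencycloped$co
  sorted[12] = municatencycloped$com
  sorted[13] = ncycloped$communicate
  sorted[14] = nicatencycloped$commu
  sorted[15] = ommunicatencycloped$c
  sorted[16] = oped$communicatencycl
  sorted[17] = ped$communicatencyclo
  sorted[18] = tencycloped$communica
  sorted[19] = unicatencycloped$comm
  sorted[20] = ycloped$communicatenc
sorted[11] = mmunicatencycloped$co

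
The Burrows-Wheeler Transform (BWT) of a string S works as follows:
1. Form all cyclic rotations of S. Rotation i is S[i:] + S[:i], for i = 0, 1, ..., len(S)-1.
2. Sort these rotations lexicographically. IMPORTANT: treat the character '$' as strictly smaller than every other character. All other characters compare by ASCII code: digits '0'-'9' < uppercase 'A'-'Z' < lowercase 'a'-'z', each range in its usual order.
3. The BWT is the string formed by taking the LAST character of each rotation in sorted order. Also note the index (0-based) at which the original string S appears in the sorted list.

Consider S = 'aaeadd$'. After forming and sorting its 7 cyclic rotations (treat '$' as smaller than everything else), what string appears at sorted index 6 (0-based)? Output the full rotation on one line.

All 7 rotations (rotation i = S[i:]+S[:i]):
  rot[0] = aaeadd$
  rot[1] = aeadd$a
  rot[2] = eadd$aa
  rot[3] = add$aae
  rot[4] = dd$aaea
  rot[5] = d$aaead
  rot[6] = $aaeadd
Sorted (with $ < everything):
  sorted[0] = $aaeadd
  sorted[1] = aaeadd$
  sorted[2] = add$aae
  sorted[3] = aeadd$a
  sorted[4] = d$aaead
  sorted[5] = dd$aaea
  sorted[6] = eadd$aa
sorted[6] = eadd$aa

Answer: eadd$aa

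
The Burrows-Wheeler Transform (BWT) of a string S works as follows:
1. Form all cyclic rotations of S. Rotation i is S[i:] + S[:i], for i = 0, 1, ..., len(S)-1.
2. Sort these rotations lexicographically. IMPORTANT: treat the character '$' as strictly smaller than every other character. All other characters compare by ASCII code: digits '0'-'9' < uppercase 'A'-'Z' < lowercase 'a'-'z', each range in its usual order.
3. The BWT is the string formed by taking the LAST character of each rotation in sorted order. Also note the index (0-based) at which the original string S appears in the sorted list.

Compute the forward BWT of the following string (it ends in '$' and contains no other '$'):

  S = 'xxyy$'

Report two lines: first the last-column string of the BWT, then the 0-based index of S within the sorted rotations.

Answer: y$xyx
1

Derivation:
All 5 rotations (rotation i = S[i:]+S[:i]):
  rot[0] = xxyy$
  rot[1] = xyy$x
  rot[2] = yy$xx
  rot[3] = y$xxy
  rot[4] = $xxyy
Sorted (with $ < everything):
  sorted[0] = $xxyy  (last char: 'y')
  sorted[1] = xxyy$  (last char: '$')
  sorted[2] = xyy$x  (last char: 'x')
  sorted[3] = y$xxy  (last char: 'y')
  sorted[4] = yy$xx  (last char: 'x')
Last column: y$xyx
Original string S is at sorted index 1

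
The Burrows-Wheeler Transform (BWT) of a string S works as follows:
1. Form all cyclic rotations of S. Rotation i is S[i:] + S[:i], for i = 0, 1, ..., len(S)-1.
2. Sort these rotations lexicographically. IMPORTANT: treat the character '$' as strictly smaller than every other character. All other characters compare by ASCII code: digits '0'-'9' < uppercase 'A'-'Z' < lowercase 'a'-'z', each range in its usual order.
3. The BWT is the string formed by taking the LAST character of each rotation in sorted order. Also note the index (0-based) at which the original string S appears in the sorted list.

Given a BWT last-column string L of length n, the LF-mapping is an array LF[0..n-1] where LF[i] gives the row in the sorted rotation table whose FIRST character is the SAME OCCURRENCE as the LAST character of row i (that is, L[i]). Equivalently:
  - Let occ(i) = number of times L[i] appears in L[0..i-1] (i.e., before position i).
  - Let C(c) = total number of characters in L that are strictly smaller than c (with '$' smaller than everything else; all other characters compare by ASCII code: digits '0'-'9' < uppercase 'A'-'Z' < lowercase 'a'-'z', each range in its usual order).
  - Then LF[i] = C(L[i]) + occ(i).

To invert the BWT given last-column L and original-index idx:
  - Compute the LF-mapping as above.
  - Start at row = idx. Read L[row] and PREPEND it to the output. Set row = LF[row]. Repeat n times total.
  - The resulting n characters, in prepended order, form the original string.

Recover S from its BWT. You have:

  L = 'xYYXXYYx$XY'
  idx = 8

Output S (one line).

LF mapping: 9 4 5 1 2 6 7 10 0 3 8
Walk LF starting at row 8, prepending L[row]:
  step 1: row=8, L[8]='$', prepend. Next row=LF[8]=0
  step 2: row=0, L[0]='x', prepend. Next row=LF[0]=9
  step 3: row=9, L[9]='X', prepend. Next row=LF[9]=3
  step 4: row=3, L[3]='X', prepend. Next row=LF[3]=1
  step 5: row=1, L[1]='Y', prepend. Next row=LF[1]=4
  step 6: row=4, L[4]='X', prepend. Next row=LF[4]=2
  step 7: row=2, L[2]='Y', prepend. Next row=LF[2]=5
  step 8: row=5, L[5]='Y', prepend. Next row=LF[5]=6
  step 9: row=6, L[6]='Y', prepend. Next row=LF[6]=7
  step 10: row=7, L[7]='x', prepend. Next row=LF[7]=10
  step 11: row=10, L[10]='Y', prepend. Next row=LF[10]=8
Reversed output: YxYYYXYXXx$

Answer: YxYYYXYXXx$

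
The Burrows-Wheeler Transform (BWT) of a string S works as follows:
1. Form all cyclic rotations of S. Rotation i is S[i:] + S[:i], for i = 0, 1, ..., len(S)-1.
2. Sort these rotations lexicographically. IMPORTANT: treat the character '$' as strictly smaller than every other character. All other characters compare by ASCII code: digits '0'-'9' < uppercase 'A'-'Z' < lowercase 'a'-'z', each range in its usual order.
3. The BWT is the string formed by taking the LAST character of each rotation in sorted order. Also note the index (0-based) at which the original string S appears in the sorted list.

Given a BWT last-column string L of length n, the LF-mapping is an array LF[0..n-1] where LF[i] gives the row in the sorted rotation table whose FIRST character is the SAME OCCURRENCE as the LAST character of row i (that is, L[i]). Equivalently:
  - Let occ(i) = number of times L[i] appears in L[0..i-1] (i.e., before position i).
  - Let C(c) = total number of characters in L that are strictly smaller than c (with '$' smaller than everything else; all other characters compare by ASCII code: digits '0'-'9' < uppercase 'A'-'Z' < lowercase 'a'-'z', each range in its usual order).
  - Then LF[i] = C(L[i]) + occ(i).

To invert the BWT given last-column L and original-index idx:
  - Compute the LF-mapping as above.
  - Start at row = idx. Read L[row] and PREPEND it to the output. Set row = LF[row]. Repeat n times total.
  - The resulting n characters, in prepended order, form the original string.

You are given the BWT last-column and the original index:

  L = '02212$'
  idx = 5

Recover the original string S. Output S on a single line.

Answer: 22120$

Derivation:
LF mapping: 1 3 4 2 5 0
Walk LF starting at row 5, prepending L[row]:
  step 1: row=5, L[5]='$', prepend. Next row=LF[5]=0
  step 2: row=0, L[0]='0', prepend. Next row=LF[0]=1
  step 3: row=1, L[1]='2', prepend. Next row=LF[1]=3
  step 4: row=3, L[3]='1', prepend. Next row=LF[3]=2
  step 5: row=2, L[2]='2', prepend. Next row=LF[2]=4
  step 6: row=4, L[4]='2', prepend. Next row=LF[4]=5
Reversed output: 22120$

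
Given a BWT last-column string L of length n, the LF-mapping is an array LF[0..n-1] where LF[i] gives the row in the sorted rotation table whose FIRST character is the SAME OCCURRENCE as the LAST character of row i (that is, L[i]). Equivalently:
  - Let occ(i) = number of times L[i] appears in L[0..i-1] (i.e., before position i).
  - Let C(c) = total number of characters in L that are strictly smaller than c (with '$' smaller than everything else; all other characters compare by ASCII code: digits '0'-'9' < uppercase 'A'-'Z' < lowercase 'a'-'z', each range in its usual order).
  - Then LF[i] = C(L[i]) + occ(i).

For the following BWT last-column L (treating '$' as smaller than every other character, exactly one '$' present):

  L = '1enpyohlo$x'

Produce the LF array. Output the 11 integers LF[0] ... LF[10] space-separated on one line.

Answer: 1 2 5 8 10 6 3 4 7 0 9

Derivation:
Char counts: '$':1, '1':1, 'e':1, 'h':1, 'l':1, 'n':1, 'o':2, 'p':1, 'x':1, 'y':1
C (first-col start): C('$')=0, C('1')=1, C('e')=2, C('h')=3, C('l')=4, C('n')=5, C('o')=6, C('p')=8, C('x')=9, C('y')=10
L[0]='1': occ=0, LF[0]=C('1')+0=1+0=1
L[1]='e': occ=0, LF[1]=C('e')+0=2+0=2
L[2]='n': occ=0, LF[2]=C('n')+0=5+0=5
L[3]='p': occ=0, LF[3]=C('p')+0=8+0=8
L[4]='y': occ=0, LF[4]=C('y')+0=10+0=10
L[5]='o': occ=0, LF[5]=C('o')+0=6+0=6
L[6]='h': occ=0, LF[6]=C('h')+0=3+0=3
L[7]='l': occ=0, LF[7]=C('l')+0=4+0=4
L[8]='o': occ=1, LF[8]=C('o')+1=6+1=7
L[9]='$': occ=0, LF[9]=C('$')+0=0+0=0
L[10]='x': occ=0, LF[10]=C('x')+0=9+0=9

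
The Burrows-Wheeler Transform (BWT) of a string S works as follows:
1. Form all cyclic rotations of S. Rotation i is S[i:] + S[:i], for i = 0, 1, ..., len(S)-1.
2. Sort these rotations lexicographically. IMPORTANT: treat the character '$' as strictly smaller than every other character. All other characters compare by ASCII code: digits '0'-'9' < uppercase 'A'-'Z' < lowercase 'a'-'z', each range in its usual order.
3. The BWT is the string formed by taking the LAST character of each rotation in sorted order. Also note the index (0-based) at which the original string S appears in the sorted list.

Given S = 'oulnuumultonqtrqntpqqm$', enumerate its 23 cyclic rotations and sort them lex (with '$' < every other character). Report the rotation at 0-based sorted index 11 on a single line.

Answer: qm$oulnuumultonqtrqntpq

Derivation:
All 23 rotations (rotation i = S[i:]+S[:i]):
  rot[0] = oulnuumultonqtrqntpqqm$
  rot[1] = ulnuumultonqtrqntpqqm$o
  rot[2] = lnuumultonqtrqntpqqm$ou
  rot[3] = nuumultonqtrqntpqqm$oul
  rot[4] = uumultonqtrqntpqqm$ouln
  rot[5] = umultonqtrqntpqqm$oulnu
  rot[6] = multonqtrqntpqqm$oulnuu
  rot[7] = ultonqtrqntpqqm$oulnuum
  rot[8] = ltonqtrqntpqqm$oulnuumu
  rot[9] = tonqtrqntpqqm$oulnuumul
  rot[10] = onqtrqntpqqm$oulnuumult
  rot[11] = nqtrqntpqqm$oulnuumulto
  rot[12] = qtrqntpqqm$oulnuumulton
  rot[13] = trqntpqqm$oulnuumultonq
  rot[14] = rqntpqqm$oulnuumultonqt
  rot[15] = qntpqqm$oulnuumultonqtr
  rot[16] = ntpqqm$oulnuumultonqtrq
  rot[17] = tpqqm$oulnuumultonqtrqn
  rot[18] = pqqm$oulnuumultonqtrqnt
  rot[19] = qqm$oulnuumultonqtrqntp
  rot[20] = qm$oulnuumultonqtrqntpq
  rot[21] = m$oulnuumultonqtrqntpqq
  rot[22] = $oulnuumultonqtrqntpqqm
Sorted (with $ < everything):
  sorted[0] = $oulnuumultonqtrqntpqqm
  sorted[1] = lnuumultonqtrqntpqqm$ou
  sorted[2] = ltonqtrqntpqqm$oulnuumu
  sorted[3] = m$oulnuumultonqtrqntpqq
  sorted[4] = multonqtrqntpqqm$oulnuu
  sorted[5] = nqtrqntpqqm$oulnuumulto
  sorted[6] = ntpqqm$oulnuumultonqtrq
  sorted[7] = nuumultonqtrqntpqqm$oul
  sorted[8] = onqtrqntpqqm$oulnuumult
  sorted[9] = oulnuumultonqtrqntpqqm$
  sorted[10] = pqqm$oulnuumultonqtrqnt
  sorted[11] = qm$oulnuumultonqtrqntpq
  sorted[12] = qntpqqm$oulnuumultonqtr
  sorted[13] = qqm$oulnuumultonqtrqntp
  sorted[14] = qtrqntpqqm$oulnuumulton
  sorted[15] = rqntpqqm$oulnuumultonqt
  sorted[16] = tonqtrqntpqqm$oulnuumul
  sorted[17] = tpqqm$oulnuumultonqtrqn
  sorted[18] = trqntpqqm$oulnuumultonq
  sorted[19] = ulnuumultonqtrqntpqqm$o
  sorted[20] = ultonqtrqntpqqm$oulnuum
  sorted[21] = umultonqtrqntpqqm$oulnu
  sorted[22] = uumultonqtrqntpqqm$ouln
sorted[11] = qm$oulnuumultonqtrqntpq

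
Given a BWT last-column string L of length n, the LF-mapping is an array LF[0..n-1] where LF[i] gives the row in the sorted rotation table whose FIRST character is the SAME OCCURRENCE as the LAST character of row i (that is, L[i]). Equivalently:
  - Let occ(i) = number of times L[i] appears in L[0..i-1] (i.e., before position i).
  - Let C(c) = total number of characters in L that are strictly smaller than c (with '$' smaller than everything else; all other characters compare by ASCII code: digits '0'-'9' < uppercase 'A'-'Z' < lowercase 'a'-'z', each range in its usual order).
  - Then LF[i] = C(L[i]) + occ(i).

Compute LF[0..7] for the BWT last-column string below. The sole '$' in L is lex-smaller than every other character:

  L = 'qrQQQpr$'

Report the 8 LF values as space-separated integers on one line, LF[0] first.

Char counts: '$':1, 'Q':3, 'p':1, 'q':1, 'r':2
C (first-col start): C('$')=0, C('Q')=1, C('p')=4, C('q')=5, C('r')=6
L[0]='q': occ=0, LF[0]=C('q')+0=5+0=5
L[1]='r': occ=0, LF[1]=C('r')+0=6+0=6
L[2]='Q': occ=0, LF[2]=C('Q')+0=1+0=1
L[3]='Q': occ=1, LF[3]=C('Q')+1=1+1=2
L[4]='Q': occ=2, LF[4]=C('Q')+2=1+2=3
L[5]='p': occ=0, LF[5]=C('p')+0=4+0=4
L[6]='r': occ=1, LF[6]=C('r')+1=6+1=7
L[7]='$': occ=0, LF[7]=C('$')+0=0+0=0

Answer: 5 6 1 2 3 4 7 0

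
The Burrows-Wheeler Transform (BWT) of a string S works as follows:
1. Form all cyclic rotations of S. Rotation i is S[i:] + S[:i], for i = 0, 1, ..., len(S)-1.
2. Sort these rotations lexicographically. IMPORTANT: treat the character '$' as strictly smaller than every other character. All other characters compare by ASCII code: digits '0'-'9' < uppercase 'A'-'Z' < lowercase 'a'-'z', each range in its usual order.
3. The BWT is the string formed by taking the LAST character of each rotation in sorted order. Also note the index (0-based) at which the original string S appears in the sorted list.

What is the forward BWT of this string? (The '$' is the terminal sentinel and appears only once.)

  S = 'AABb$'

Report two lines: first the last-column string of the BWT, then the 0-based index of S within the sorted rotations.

All 5 rotations (rotation i = S[i:]+S[:i]):
  rot[0] = AABb$
  rot[1] = ABb$A
  rot[2] = Bb$AA
  rot[3] = b$AAB
  rot[4] = $AABb
Sorted (with $ < everything):
  sorted[0] = $AABb  (last char: 'b')
  sorted[1] = AABb$  (last char: '$')
  sorted[2] = ABb$A  (last char: 'A')
  sorted[3] = Bb$AA  (last char: 'A')
  sorted[4] = b$AAB  (last char: 'B')
Last column: b$AAB
Original string S is at sorted index 1

Answer: b$AAB
1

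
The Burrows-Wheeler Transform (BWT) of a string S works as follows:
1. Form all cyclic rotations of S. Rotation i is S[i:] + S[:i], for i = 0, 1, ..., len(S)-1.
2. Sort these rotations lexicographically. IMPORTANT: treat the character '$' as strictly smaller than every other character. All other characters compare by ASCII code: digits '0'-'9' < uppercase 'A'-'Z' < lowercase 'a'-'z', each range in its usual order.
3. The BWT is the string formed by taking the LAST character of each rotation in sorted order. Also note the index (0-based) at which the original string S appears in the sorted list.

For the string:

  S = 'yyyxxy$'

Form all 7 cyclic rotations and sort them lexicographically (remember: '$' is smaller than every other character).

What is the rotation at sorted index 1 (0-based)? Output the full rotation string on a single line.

Answer: xxy$yyy

Derivation:
All 7 rotations (rotation i = S[i:]+S[:i]):
  rot[0] = yyyxxy$
  rot[1] = yyxxy$y
  rot[2] = yxxy$yy
  rot[3] = xxy$yyy
  rot[4] = xy$yyyx
  rot[5] = y$yyyxx
  rot[6] = $yyyxxy
Sorted (with $ < everything):
  sorted[0] = $yyyxxy
  sorted[1] = xxy$yyy
  sorted[2] = xy$yyyx
  sorted[3] = y$yyyxx
  sorted[4] = yxxy$yy
  sorted[5] = yyxxy$y
  sorted[6] = yyyxxy$
sorted[1] = xxy$yyy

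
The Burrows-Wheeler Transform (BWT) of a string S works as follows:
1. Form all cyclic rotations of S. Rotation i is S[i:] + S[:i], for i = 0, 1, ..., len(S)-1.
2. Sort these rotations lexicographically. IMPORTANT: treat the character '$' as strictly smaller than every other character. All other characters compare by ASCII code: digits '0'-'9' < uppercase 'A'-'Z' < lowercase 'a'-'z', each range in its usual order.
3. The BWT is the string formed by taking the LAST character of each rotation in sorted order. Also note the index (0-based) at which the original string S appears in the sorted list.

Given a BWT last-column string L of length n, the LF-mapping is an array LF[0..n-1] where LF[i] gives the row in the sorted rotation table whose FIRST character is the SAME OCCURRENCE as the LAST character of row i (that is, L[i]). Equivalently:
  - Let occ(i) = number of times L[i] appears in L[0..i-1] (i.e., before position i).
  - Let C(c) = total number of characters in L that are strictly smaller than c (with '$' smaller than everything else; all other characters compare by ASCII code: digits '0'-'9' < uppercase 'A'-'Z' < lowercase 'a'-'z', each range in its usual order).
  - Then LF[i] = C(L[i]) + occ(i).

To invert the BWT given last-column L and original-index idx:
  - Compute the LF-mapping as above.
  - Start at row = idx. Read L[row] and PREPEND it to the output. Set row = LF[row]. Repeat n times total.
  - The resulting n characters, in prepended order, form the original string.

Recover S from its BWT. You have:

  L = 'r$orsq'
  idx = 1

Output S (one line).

LF mapping: 3 0 1 4 5 2
Walk LF starting at row 1, prepending L[row]:
  step 1: row=1, L[1]='$', prepend. Next row=LF[1]=0
  step 2: row=0, L[0]='r', prepend. Next row=LF[0]=3
  step 3: row=3, L[3]='r', prepend. Next row=LF[3]=4
  step 4: row=4, L[4]='s', prepend. Next row=LF[4]=5
  step 5: row=5, L[5]='q', prepend. Next row=LF[5]=2
  step 6: row=2, L[2]='o', prepend. Next row=LF[2]=1
Reversed output: oqsrr$

Answer: oqsrr$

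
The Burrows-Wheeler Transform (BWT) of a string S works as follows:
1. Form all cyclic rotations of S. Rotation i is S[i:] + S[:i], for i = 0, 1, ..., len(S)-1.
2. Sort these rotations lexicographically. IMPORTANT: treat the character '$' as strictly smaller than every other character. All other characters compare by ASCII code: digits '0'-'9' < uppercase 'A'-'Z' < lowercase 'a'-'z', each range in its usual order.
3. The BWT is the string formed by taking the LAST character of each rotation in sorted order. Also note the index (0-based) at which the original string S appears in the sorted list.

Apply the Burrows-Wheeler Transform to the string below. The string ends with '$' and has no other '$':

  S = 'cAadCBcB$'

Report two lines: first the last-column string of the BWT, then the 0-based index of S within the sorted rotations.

All 9 rotations (rotation i = S[i:]+S[:i]):
  rot[0] = cAadCBcB$
  rot[1] = AadCBcB$c
  rot[2] = adCBcB$cA
  rot[3] = dCBcB$cAa
  rot[4] = CBcB$cAad
  rot[5] = BcB$cAadC
  rot[6] = cB$cAadCB
  rot[7] = B$cAadCBc
  rot[8] = $cAadCBcB
Sorted (with $ < everything):
  sorted[0] = $cAadCBcB  (last char: 'B')
  sorted[1] = AadCBcB$c  (last char: 'c')
  sorted[2] = B$cAadCBc  (last char: 'c')
  sorted[3] = BcB$cAadC  (last char: 'C')
  sorted[4] = CBcB$cAad  (last char: 'd')
  sorted[5] = adCBcB$cA  (last char: 'A')
  sorted[6] = cAadCBcB$  (last char: '$')
  sorted[7] = cB$cAadCB  (last char: 'B')
  sorted[8] = dCBcB$cAa  (last char: 'a')
Last column: BccCdA$Ba
Original string S is at sorted index 6

Answer: BccCdA$Ba
6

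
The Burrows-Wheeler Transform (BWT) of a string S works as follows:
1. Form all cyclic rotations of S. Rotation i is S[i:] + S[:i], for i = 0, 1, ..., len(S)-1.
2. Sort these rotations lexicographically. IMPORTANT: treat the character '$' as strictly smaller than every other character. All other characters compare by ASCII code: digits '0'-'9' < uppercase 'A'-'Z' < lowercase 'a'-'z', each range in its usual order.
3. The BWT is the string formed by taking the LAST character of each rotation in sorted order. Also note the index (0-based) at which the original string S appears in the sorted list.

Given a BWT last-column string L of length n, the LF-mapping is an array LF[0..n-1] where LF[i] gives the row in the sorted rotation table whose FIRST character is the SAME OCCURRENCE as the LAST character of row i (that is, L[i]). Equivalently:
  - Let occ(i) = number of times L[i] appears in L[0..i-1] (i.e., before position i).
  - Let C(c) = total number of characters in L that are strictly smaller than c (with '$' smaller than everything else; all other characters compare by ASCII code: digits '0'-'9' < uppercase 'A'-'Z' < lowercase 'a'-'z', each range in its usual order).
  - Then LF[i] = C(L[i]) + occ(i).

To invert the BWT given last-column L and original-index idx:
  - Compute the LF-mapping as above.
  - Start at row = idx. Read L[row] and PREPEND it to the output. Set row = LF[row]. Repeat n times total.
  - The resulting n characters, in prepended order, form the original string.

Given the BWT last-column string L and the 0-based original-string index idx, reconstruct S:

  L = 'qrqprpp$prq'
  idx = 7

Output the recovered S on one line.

LF mapping: 5 8 6 1 9 2 3 0 4 10 7
Walk LF starting at row 7, prepending L[row]:
  step 1: row=7, L[7]='$', prepend. Next row=LF[7]=0
  step 2: row=0, L[0]='q', prepend. Next row=LF[0]=5
  step 3: row=5, L[5]='p', prepend. Next row=LF[5]=2
  step 4: row=2, L[2]='q', prepend. Next row=LF[2]=6
  step 5: row=6, L[6]='p', prepend. Next row=LF[6]=3
  step 6: row=3, L[3]='p', prepend. Next row=LF[3]=1
  step 7: row=1, L[1]='r', prepend. Next row=LF[1]=8
  step 8: row=8, L[8]='p', prepend. Next row=LF[8]=4
  step 9: row=4, L[4]='r', prepend. Next row=LF[4]=9
  step 10: row=9, L[9]='r', prepend. Next row=LF[9]=10
  step 11: row=10, L[10]='q', prepend. Next row=LF[10]=7
Reversed output: qrrprppqpq$

Answer: qrrprppqpq$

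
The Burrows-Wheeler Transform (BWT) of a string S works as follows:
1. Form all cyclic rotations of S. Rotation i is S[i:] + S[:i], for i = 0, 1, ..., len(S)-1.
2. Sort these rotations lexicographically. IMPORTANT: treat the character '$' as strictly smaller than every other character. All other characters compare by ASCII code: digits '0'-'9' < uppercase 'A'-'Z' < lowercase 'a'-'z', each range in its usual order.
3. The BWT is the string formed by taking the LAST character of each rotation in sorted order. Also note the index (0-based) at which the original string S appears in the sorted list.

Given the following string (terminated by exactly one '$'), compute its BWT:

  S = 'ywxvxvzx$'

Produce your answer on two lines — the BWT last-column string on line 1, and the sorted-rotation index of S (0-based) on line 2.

Answer: xxxyzwv$v
7

Derivation:
All 9 rotations (rotation i = S[i:]+S[:i]):
  rot[0] = ywxvxvzx$
  rot[1] = wxvxvzx$y
  rot[2] = xvxvzx$yw
  rot[3] = vxvzx$ywx
  rot[4] = xvzx$ywxv
  rot[5] = vzx$ywxvx
  rot[6] = zx$ywxvxv
  rot[7] = x$ywxvxvz
  rot[8] = $ywxvxvzx
Sorted (with $ < everything):
  sorted[0] = $ywxvxvzx  (last char: 'x')
  sorted[1] = vxvzx$ywx  (last char: 'x')
  sorted[2] = vzx$ywxvx  (last char: 'x')
  sorted[3] = wxvxvzx$y  (last char: 'y')
  sorted[4] = x$ywxvxvz  (last char: 'z')
  sorted[5] = xvxvzx$yw  (last char: 'w')
  sorted[6] = xvzx$ywxv  (last char: 'v')
  sorted[7] = ywxvxvzx$  (last char: '$')
  sorted[8] = zx$ywxvxv  (last char: 'v')
Last column: xxxyzwv$v
Original string S is at sorted index 7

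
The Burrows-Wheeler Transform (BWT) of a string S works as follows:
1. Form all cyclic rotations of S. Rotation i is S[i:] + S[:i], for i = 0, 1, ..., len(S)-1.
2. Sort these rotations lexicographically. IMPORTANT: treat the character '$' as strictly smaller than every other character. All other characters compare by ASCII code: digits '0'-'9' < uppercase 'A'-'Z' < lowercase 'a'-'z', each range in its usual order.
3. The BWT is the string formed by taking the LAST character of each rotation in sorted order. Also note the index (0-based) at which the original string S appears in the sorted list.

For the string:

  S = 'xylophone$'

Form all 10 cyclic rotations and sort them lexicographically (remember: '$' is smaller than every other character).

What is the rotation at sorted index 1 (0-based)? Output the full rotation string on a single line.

Answer: e$xylophon

Derivation:
All 10 rotations (rotation i = S[i:]+S[:i]):
  rot[0] = xylophone$
  rot[1] = ylophone$x
  rot[2] = lophone$xy
  rot[3] = ophone$xyl
  rot[4] = phone$xylo
  rot[5] = hone$xylop
  rot[6] = one$xyloph
  rot[7] = ne$xylopho
  rot[8] = e$xylophon
  rot[9] = $xylophone
Sorted (with $ < everything):
  sorted[0] = $xylophone
  sorted[1] = e$xylophon
  sorted[2] = hone$xylop
  sorted[3] = lophone$xy
  sorted[4] = ne$xylopho
  sorted[5] = one$xyloph
  sorted[6] = ophone$xyl
  sorted[7] = phone$xylo
  sorted[8] = xylophone$
  sorted[9] = ylophone$x
sorted[1] = e$xylophon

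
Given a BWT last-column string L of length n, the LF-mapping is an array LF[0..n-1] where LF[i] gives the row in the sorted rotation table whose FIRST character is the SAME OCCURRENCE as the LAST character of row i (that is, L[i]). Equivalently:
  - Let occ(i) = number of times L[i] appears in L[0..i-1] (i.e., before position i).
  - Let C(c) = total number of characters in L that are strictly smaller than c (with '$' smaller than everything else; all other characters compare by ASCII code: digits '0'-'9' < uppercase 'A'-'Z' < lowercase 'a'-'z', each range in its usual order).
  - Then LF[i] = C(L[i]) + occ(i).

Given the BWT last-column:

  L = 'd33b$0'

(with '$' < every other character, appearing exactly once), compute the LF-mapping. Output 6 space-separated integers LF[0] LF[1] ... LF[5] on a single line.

Char counts: '$':1, '0':1, '3':2, 'b':1, 'd':1
C (first-col start): C('$')=0, C('0')=1, C('3')=2, C('b')=4, C('d')=5
L[0]='d': occ=0, LF[0]=C('d')+0=5+0=5
L[1]='3': occ=0, LF[1]=C('3')+0=2+0=2
L[2]='3': occ=1, LF[2]=C('3')+1=2+1=3
L[3]='b': occ=0, LF[3]=C('b')+0=4+0=4
L[4]='$': occ=0, LF[4]=C('$')+0=0+0=0
L[5]='0': occ=0, LF[5]=C('0')+0=1+0=1

Answer: 5 2 3 4 0 1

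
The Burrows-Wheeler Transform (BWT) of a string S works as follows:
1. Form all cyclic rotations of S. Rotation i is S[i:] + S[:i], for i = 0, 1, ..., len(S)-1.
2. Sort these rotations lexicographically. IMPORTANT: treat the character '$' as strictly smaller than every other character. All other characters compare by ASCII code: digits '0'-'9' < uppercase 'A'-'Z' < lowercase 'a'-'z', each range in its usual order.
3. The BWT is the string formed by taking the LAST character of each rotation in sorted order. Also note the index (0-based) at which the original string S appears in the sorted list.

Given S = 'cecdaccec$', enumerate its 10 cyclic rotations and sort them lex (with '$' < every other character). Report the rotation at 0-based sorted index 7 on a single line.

All 10 rotations (rotation i = S[i:]+S[:i]):
  rot[0] = cecdaccec$
  rot[1] = ecdaccec$c
  rot[2] = cdaccec$ce
  rot[3] = daccec$cec
  rot[4] = accec$cecd
  rot[5] = ccec$cecda
  rot[6] = cec$cecdac
  rot[7] = ec$cecdacc
  rot[8] = c$cecdacce
  rot[9] = $cecdaccec
Sorted (with $ < everything):
  sorted[0] = $cecdaccec
  sorted[1] = accec$cecd
  sorted[2] = c$cecdacce
  sorted[3] = ccec$cecda
  sorted[4] = cdaccec$ce
  sorted[5] = cec$cecdac
  sorted[6] = cecdaccec$
  sorted[7] = daccec$cec
  sorted[8] = ec$cecdacc
  sorted[9] = ecdaccec$c
sorted[7] = daccec$cec

Answer: daccec$cec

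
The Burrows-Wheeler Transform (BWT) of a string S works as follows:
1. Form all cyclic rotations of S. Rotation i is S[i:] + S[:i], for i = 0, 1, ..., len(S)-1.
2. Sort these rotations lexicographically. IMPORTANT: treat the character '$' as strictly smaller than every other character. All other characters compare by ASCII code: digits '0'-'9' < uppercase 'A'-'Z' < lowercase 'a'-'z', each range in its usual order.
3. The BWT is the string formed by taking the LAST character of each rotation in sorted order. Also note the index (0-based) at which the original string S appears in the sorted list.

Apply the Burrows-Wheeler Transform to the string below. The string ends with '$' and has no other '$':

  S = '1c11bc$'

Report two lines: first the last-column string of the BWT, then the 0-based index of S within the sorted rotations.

Answer: cc1$1b1
3

Derivation:
All 7 rotations (rotation i = S[i:]+S[:i]):
  rot[0] = 1c11bc$
  rot[1] = c11bc$1
  rot[2] = 11bc$1c
  rot[3] = 1bc$1c1
  rot[4] = bc$1c11
  rot[5] = c$1c11b
  rot[6] = $1c11bc
Sorted (with $ < everything):
  sorted[0] = $1c11bc  (last char: 'c')
  sorted[1] = 11bc$1c  (last char: 'c')
  sorted[2] = 1bc$1c1  (last char: '1')
  sorted[3] = 1c11bc$  (last char: '$')
  sorted[4] = bc$1c11  (last char: '1')
  sorted[5] = c$1c11b  (last char: 'b')
  sorted[6] = c11bc$1  (last char: '1')
Last column: cc1$1b1
Original string S is at sorted index 3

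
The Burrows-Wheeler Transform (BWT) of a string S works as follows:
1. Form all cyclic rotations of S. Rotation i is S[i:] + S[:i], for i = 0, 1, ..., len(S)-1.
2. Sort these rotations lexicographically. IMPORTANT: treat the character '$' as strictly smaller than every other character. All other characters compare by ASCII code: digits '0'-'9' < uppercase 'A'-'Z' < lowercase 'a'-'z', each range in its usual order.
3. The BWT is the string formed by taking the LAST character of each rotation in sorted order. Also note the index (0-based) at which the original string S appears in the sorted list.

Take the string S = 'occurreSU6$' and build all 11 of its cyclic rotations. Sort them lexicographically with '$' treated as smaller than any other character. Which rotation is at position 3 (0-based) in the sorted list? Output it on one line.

Answer: U6$occurreS

Derivation:
All 11 rotations (rotation i = S[i:]+S[:i]):
  rot[0] = occurreSU6$
  rot[1] = ccurreSU6$o
  rot[2] = curreSU6$oc
  rot[3] = urreSU6$occ
  rot[4] = rreSU6$occu
  rot[5] = reSU6$occur
  rot[6] = eSU6$occurr
  rot[7] = SU6$occurre
  rot[8] = U6$occurreS
  rot[9] = 6$occurreSU
  rot[10] = $occurreSU6
Sorted (with $ < everything):
  sorted[0] = $occurreSU6
  sorted[1] = 6$occurreSU
  sorted[2] = SU6$occurre
  sorted[3] = U6$occurreS
  sorted[4] = ccurreSU6$o
  sorted[5] = curreSU6$oc
  sorted[6] = eSU6$occurr
  sorted[7] = occurreSU6$
  sorted[8] = reSU6$occur
  sorted[9] = rreSU6$occu
  sorted[10] = urreSU6$occ
sorted[3] = U6$occurreS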